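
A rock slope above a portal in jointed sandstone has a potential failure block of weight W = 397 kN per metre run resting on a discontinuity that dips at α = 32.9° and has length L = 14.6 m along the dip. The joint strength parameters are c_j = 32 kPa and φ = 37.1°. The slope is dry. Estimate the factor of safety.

FS = 3.34

Resolving the block weight along and normal to the plane and applying the Mohr–Coulomb strength on the joint:
N' = W cosα = 397·cos32.9° = 333.3 kN/m
Driving force T = W sinα = 397·sin32.9° = 215.6 kN/m
Resisting force R = c_j·L + N'·tanφ = 32·14.6 + 333.3·tan37.1° = 467.2 + 252.1 = 719.3 kN/m
FS = R / T = 719.3 / 215.6 = 3.336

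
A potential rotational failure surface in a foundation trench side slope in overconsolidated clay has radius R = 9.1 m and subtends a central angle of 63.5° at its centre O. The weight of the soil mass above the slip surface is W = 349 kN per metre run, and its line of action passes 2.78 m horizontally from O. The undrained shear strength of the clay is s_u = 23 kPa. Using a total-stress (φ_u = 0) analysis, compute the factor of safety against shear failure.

FS = 2.18

Taking moments about the centre O, the resisting moment is provided by the undrained shear strength acting along the arc:
Arc length L_a = R·θ = 9.1·(63.5°·π/180) = 9.1·1.1083 = 10.09 m
M_R = s_u·L_a·R = 23·10.09·9.1 = 2110.9 kN·m/m
M_D = W·d = 349·2.78 = 970.2 kN·m/m
FS = M_R / M_D = 2110.9 / 970.2 = 2.176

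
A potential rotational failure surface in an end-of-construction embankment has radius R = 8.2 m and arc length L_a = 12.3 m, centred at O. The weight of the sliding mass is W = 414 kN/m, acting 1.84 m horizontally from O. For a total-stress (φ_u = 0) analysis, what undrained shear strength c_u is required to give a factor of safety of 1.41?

c_u = 10.6 kPa

FS = c_u·L_a·R / (W·d), so c_u = FS·W·d / (L_a·R).
c_u = 1.41·414·1.84 / (12.30·8.2) = 1074.1 / 100.86 = 10.65 kPa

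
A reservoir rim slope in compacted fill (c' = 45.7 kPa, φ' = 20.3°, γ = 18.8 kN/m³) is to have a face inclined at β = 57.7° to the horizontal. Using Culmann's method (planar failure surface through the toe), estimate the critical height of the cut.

Culmann's analysis gives the critical failure plane at α_cr = (β + φ')/2 = (57.7 + 20.3)/2 = 39.0°, and the critical height
H_c = (4c'/γ) · sinβ cosφ' / [1 − cos(β − φ')]
    = (4·45.7/18.8) · sin57.7°·cos20.3° / [1 − cos(37.4°)]
    = 9.723 · 0.8453·0.9379 / [1 − 0.7944]
    = 9.723 · 0.7928 / 0.2056
    = 37.49 m

H_c = 37.49 m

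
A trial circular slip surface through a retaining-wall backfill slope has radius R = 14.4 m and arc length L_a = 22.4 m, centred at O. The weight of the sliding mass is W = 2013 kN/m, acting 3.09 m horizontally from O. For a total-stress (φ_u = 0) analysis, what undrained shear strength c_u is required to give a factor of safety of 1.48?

FS = c_u·L_a·R / (W·d), so c_u = FS·W·d / (L_a·R).
c_u = 1.48·2013·3.09 / (22.40·14.4) = 9205.9 / 322.56 = 28.54 kPa

c_u = 28.5 kPa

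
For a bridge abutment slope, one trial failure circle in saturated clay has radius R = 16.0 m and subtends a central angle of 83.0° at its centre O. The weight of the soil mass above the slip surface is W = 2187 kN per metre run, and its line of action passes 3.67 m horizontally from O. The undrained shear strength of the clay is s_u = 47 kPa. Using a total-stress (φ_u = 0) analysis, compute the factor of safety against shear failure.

Taking moments about the centre O, the resisting moment is provided by the undrained shear strength acting along the arc:
Arc length L_a = R·θ = 16.0·(83.0°·π/180) = 16.0·1.4486 = 23.18 m
M_R = s_u·L_a·R = 47·23.18·16.0 = 17429.8 kN·m/m
M_D = W·d = 2187·3.67 = 8026.3 kN·m/m
FS = M_R / M_D = 17429.8 / 8026.3 = 2.172

FS = 2.17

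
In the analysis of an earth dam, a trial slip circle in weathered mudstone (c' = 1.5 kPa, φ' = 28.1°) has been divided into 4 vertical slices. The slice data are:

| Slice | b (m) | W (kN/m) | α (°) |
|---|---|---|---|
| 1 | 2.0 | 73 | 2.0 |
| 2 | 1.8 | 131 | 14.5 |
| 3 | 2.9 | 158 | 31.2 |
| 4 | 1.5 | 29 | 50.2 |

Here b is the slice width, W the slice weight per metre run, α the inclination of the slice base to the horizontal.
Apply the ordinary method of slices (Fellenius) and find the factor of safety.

FS = 1.46

Ordinary method of slices: FS = Σ[c'·Δl_i + (W_i cosα_i)·tanφ'] / Σ W_i sinα_i, with Δl_i = b_i / cosα_i.
Slice 1: Δl = 2.0/cos2.0° = 2.001 m; N'_1 = 73·cos2.0° = 73.0; c'Δl = 3.00; W sinα = 2.5
Slice 2: Δl = 1.8/cos14.5° = 1.859 m; N'_2 = 131·cos14.5° = 126.8; c'Δl = 2.79; W sinα = 32.8
Slice 3: Δl = 2.9/cos31.2° = 3.390 m; N'_3 = 158·cos31.2° = 135.1; c'Δl = 5.09; W sinα = 81.8
Slice 4: Δl = 1.5/cos50.2° = 2.343 m; N'_4 = 29·cos50.2° = 18.6; c'Δl = 3.52; W sinα = 22.3
Σc'Δl = 14.4 kN/m; ΣN' = 353.5 kN/m; ΣW sinα = 139.5 kN/m
Resisting = 14.4 + 353.5·tan28.1° = 14.4 + 188.7 = 203.1 kN/m
FS = 203.1 / 139.5 = 1.456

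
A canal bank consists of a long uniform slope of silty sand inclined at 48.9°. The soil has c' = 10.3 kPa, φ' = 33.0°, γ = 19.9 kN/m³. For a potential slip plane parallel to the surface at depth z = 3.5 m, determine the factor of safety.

For an infinite slope with a slip plane parallel to the surface (no pore pressure): FS = [c' + γz cos²β tanφ'] / [γz sinβ cosβ].
γz = 19.9·3.5 = 69.65 kN/m²
Numerator = 10.3 + 69.65·cos²48.9°·tan33.0° = 10.3 + 69.65·0.4321·0.6494 = 29.846 kPa
Denominator = 69.65·sin48.9°·cos48.9° = 69.65·0.7536·0.6574 = 34.503 kPa
FS = 29.846 / 34.503 = 0.865

FS = 0.87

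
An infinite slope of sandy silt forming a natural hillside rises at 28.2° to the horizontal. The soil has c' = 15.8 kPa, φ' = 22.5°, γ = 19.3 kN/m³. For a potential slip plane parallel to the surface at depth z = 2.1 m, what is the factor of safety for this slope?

For an infinite slope with a slip plane parallel to the surface (no pore pressure): FS = [c' + γz cos²β tanφ'] / [γz sinβ cosβ].
γz = 19.3·2.1 = 40.53 kN/m²
Numerator = 15.8 + 40.53·cos²28.2°·tan22.5° = 15.8 + 40.53·0.7767·0.4142 = 28.839 kPa
Denominator = 40.53·sin28.2°·cos28.2° = 40.53·0.4726·0.8813 = 16.879 kPa
FS = 28.839 / 16.879 = 1.709

FS = 1.71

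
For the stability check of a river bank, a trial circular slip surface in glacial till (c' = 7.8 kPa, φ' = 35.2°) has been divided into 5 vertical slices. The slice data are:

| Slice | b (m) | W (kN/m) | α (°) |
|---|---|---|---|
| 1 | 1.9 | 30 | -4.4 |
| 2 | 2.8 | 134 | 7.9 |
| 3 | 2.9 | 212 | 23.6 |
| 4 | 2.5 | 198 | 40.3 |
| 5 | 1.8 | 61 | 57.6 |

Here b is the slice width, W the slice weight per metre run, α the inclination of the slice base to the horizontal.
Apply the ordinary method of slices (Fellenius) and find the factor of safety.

FS = 1.76

Ordinary method of slices: FS = Σ[c'·Δl_i + (W_i cosα_i)·tanφ'] / Σ W_i sinα_i, with Δl_i = b_i / cosα_i.
Slice 1: Δl = 1.9/cos(-4.4°) = 1.906 m; N'_1 = 30·cos(-4.4°) = 29.9; c'Δl = 14.86; W sinα = -2.3
Slice 2: Δl = 2.8/cos7.9° = 2.827 m; N'_2 = 134·cos7.9° = 132.7; c'Δl = 22.05; W sinα = 18.4
Slice 3: Δl = 2.9/cos23.6° = 3.165 m; N'_3 = 212·cos23.6° = 194.3; c'Δl = 24.68; W sinα = 84.9
Slice 4: Δl = 2.5/cos40.3° = 3.278 m; N'_4 = 198·cos40.3° = 151.0; c'Δl = 25.57; W sinα = 128.1
Slice 5: Δl = 1.8/cos57.6° = 3.359 m; N'_5 = 61·cos57.6° = 32.7; c'Δl = 26.20; W sinα = 51.5
Σc'Δl = 113.4 kN/m; ΣN' = 540.6 kN/m; ΣW sinα = 280.6 kN/m
Resisting = 113.4 + 540.6·tan35.2° = 113.4 + 381.4 = 494.7 kN/m
FS = 494.7 / 280.6 = 1.763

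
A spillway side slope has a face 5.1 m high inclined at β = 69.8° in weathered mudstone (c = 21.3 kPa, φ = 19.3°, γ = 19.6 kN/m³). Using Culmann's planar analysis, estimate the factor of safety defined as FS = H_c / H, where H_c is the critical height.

FS = 2.07

H_c = (4c/γ) · sinβ cosφ / [1 − cos(β − φ)]
    = (4·21.3/19.6) · sin69.8°·cos19.3° / [1 − cos50.5°]
    = 4.347 · 0.8858 / 0.3639 = 10.58 m
FS = H_c / H = 10.58 / 5.1 = 2.075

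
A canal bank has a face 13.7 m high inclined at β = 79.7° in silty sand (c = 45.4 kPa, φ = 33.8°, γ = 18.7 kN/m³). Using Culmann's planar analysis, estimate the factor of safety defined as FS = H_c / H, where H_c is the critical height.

FS = 1.91

H_c = (4c/γ) · sinβ cosφ / [1 − cos(β − φ)]
    = (4·45.4/18.7) · sin79.7°·cos33.8° / [1 − cos45.9°]
    = 9.711 · 0.8176 / 0.3041 = 26.11 m
FS = H_c / H = 26.11 / 13.7 = 1.906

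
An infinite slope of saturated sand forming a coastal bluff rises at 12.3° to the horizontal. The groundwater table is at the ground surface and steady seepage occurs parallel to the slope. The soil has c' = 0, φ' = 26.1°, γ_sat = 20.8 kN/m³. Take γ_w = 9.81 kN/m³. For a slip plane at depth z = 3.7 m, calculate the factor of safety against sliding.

FS = 1.19

With seepage parallel to the slope and the water table at the surface, the effective normal stress on the slip plane uses the buoyant unit weight γ' = γ_sat − γ_w while the driving shear stress uses γ_sat:
FS = [c' + γ' z cos²β tanφ'] / [γ_sat z sinβ cosβ]
(For c' = 0 this reduces to FS = (γ'/γ_sat)·tanφ'/tanβ.)
γ' = 20.8 − 9.81 = 10.99 kN/m³
Numerator = 0.0 + 10.99·3.7·cos²12.3°·tan26.1° = 0.0 + 10.99·3.7·0.9546·0.4899 = 19.017 kPa
Denominator = 20.8·3.7·sin12.3°·cos12.3° = 20.8·3.7·0.2130·0.9770 = 16.018 kPa
FS = 19.017 / 16.018 = 1.187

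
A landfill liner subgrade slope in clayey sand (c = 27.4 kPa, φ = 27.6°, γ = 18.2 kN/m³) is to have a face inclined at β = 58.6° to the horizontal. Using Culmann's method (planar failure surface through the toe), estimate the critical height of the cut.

H_c = 31.89 m

Culmann's analysis gives the critical failure plane at α_cr = (β + φ)/2 = (58.6 + 27.6)/2 = 43.1°, and the critical height
H_c = (4c/γ) · sinβ cosφ / [1 − cos(β − φ)]
    = (4·27.4/18.2) · sin58.6°·cos27.6° / [1 − cos(31.0°)]
    = 6.022 · 0.8536·0.8862 / [1 − 0.8572]
    = 6.022 · 0.7564 / 0.1428
    = 31.89 m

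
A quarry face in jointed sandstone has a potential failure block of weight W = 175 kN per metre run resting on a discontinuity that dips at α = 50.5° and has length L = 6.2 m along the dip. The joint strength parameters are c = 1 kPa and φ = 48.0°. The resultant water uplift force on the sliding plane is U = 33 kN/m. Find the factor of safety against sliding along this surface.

Resolving the block weight along and normal to the plane and applying the Mohr–Coulomb strength on the joint:
N' = W cosα − U = 175·cos50.5° − 33 = 78.3 kN/m
Driving force T = W sinα = 175·sin50.5° = 135.0 kN/m
Resisting force R = c·L + N'·tanφ = 1·6.2 + 78.3·tan48.0° = 6.2 + 87.0 = 93.2 kN/m
FS = R / T = 93.2 / 135.0 = 0.690

FS = 0.69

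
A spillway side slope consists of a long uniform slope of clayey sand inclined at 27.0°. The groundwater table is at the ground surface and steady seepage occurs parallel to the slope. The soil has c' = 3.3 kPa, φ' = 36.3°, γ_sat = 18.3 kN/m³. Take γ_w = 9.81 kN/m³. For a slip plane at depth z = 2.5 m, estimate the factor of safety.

With seepage parallel to the slope and the water table at the surface, the effective normal stress on the slip plane uses the buoyant unit weight γ' = γ_sat − γ_w while the driving shear stress uses γ_sat:
FS = [c' + γ' z cos²β tanφ'] / [γ_sat z sinβ cosβ]
γ' = 18.3 − 9.81 = 8.49 kN/m³
Numerator = 3.3 + 8.49·2.5·cos²27.0°·tan36.3° = 3.3 + 8.49·2.5·0.7939·0.7346 = 15.678 kPa
Denominator = 18.3·2.5·sin27.0°·cos27.0° = 18.3·2.5·0.4540·0.8910 = 18.506 kPa
FS = 15.678 / 18.506 = 0.847

FS = 0.85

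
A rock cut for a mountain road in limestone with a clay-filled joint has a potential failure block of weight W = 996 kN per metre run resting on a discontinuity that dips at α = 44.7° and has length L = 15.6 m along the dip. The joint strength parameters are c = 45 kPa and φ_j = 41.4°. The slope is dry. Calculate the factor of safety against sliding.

Resolving the block weight along and normal to the plane and applying the Mohr–Coulomb strength on the joint:
N' = W cosα = 996·cos44.7° = 708.0 kN/m
Driving force T = W sinα = 996·sin44.7° = 700.6 kN/m
Resisting force R = c·L + N'·tanφ_j = 45·15.6 + 708.0·tan41.4° = 702.0 + 624.1 = 1326.1 kN/m
FS = R / T = 1326.1 / 700.6 = 1.893

FS = 1.89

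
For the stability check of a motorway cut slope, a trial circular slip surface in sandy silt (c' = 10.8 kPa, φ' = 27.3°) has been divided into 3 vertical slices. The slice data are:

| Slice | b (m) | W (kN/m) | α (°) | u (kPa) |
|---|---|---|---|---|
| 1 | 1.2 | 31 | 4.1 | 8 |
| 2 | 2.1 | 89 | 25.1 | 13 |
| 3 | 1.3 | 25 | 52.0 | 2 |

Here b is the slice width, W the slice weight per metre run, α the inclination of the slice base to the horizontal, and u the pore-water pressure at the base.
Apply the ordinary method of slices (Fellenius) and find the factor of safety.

FS = 1.74

Ordinary method of slices: FS = Σ[c'·Δl_i + (W_i cosα_i − u_i·Δl_i)·tanφ'] / Σ W_i sinα_i, with Δl_i = b_i / cosα_i.
Slice 1: Δl = 1.2/cos4.1° = 1.203 m; N'_1 = 31·cos4.1° − 8·1.203 = 21.3; c'Δl = 12.99; W sinα = 2.2
Slice 2: Δl = 2.1/cos25.1° = 2.319 m; N'_2 = 89·cos25.1° − 13·2.319 = 50.4; c'Δl = 25.05; W sinα = 37.8
Slice 3: Δl = 1.3/cos52.0° = 2.112 m; N'_3 = 25·cos52.0° − 2·2.112 = 11.2; c'Δl = 22.80; W sinα = 19.7
Σc'Δl = 60.8 kN/m; ΣN' = 82.9 kN/m; ΣW sinα = 59.7 kN/m
Resisting = 60.8 + 82.9·tan27.3° = 60.8 + 42.8 = 103.6 kN/m
FS = 103.6 / 59.7 = 1.737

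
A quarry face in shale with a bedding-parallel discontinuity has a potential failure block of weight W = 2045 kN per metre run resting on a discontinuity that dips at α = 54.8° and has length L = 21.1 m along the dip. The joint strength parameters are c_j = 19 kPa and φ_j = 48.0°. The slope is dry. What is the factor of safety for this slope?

FS = 1.02

Resolving the block weight along and normal to the plane and applying the Mohr–Coulomb strength on the joint:
N' = W cosα = 2045·cos54.8° = 1178.8 kN/m
Driving force T = W sinα = 2045·sin54.8° = 1671.1 kN/m
Resisting force R = c_j·L + N'·tanφ_j = 19·21.1 + 1178.8·tan48.0° = 400.9 + 1309.2 = 1710.1 kN/m
FS = R / T = 1710.1 / 1671.1 = 1.023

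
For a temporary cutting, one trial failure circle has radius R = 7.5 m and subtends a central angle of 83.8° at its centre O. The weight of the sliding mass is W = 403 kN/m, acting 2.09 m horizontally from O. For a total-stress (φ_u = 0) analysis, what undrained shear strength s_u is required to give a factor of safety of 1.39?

FS = s_u·L_a·R / (W·d), so s_u = FS·W·d / (L_a·R).
Arc length L_a = R·θ = 7.5·(83.8°·π/180) = 7.5·1.4626 = 10.97 m
s_u = 1.39·403·2.09 / (10.97·7.5) = 1170.8 / 82.27 = 14.23 kPa

s_u = 14.2 kPa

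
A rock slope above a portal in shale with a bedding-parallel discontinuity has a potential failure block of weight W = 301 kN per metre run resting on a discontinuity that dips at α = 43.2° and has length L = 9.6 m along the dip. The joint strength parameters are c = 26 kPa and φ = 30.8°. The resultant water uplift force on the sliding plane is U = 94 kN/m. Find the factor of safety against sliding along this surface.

Resolving the block weight along and normal to the plane and applying the Mohr–Coulomb strength on the joint:
N' = W cosα − U = 301·cos43.2° − 94 = 125.4 kN/m
Driving force T = W sinα = 301·sin43.2° = 206.0 kN/m
Resisting force R = c·L + N'·tanφ = 26·9.6 + 125.4·tan30.8° = 249.6 + 74.8 = 324.4 kN/m
FS = R / T = 324.4 / 206.0 = 1.574

FS = 1.57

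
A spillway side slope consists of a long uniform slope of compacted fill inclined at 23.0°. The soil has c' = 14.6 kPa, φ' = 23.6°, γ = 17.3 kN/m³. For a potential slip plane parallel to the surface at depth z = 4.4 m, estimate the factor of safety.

FS = 1.56

For an infinite slope with a slip plane parallel to the surface (no pore pressure): FS = [c' + γz cos²β tanφ'] / [γz sinβ cosβ].
γz = 17.3·4.4 = 76.12 kN/m²
Numerator = 14.6 + 76.12·cos²23.0°·tan23.6° = 14.6 + 76.12·0.8473·0.4369 = 42.779 kPa
Denominator = 76.12·sin23.0°·cos23.0° = 76.12·0.3907·0.9205 = 27.378 kPa
FS = 42.779 / 27.378 = 1.563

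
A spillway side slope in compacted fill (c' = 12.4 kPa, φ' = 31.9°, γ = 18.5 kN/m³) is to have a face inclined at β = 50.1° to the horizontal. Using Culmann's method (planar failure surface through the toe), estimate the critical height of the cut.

H_c = 34.90 m

Culmann's analysis gives the critical failure plane at α_cr = (β + φ')/2 = (50.1 + 31.9)/2 = 41.0°, and the critical height
H_c = (4c'/γ) · sinβ cosφ' / [1 − cos(β − φ')]
    = (4·12.4/18.5) · sin50.1°·cos31.9° / [1 − cos(18.2°)]
    = 2.681 · 0.7672·0.8490 / [1 − 0.9500]
    = 2.681 · 0.6513 / 0.0500
    = 34.90 m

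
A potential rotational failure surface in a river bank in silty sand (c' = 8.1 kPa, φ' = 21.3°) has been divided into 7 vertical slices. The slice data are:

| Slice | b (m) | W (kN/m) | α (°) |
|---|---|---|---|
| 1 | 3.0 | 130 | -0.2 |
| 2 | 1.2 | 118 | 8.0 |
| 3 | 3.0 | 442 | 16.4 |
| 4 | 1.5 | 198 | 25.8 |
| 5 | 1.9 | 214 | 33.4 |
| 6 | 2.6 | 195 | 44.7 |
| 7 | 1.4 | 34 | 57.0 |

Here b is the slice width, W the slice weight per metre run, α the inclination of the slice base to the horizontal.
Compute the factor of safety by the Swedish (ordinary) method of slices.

FS = 1.18

Ordinary method of slices: FS = Σ[c'·Δl_i + (W_i cosα_i)·tanφ'] / Σ W_i sinα_i, with Δl_i = b_i / cosα_i.
Slice 1: Δl = 3.0/cos(-0.2°) = 3.000 m; N'_1 = 130·cos(-0.2°) = 130.0; c'Δl = 24.30; W sinα = -0.5
Slice 2: Δl = 1.2/cos8.0° = 1.212 m; N'_2 = 118·cos8.0° = 116.9; c'Δl = 9.82; W sinα = 16.4
Slice 3: Δl = 3.0/cos16.4° = 3.127 m; N'_3 = 442·cos16.4° = 424.0; c'Δl = 25.33; W sinα = 124.8
Slice 4: Δl = 1.5/cos25.8° = 1.666 m; N'_4 = 198·cos25.8° = 178.3; c'Δl = 13.50; W sinα = 86.2
Slice 5: Δl = 1.9/cos33.4° = 2.276 m; N'_5 = 214·cos33.4° = 178.7; c'Δl = 18.43; W sinα = 117.8
Slice 6: Δl = 2.6/cos44.7° = 3.658 m; N'_6 = 195·cos44.7° = 138.6; c'Δl = 29.63; W sinα = 137.2
Slice 7: Δl = 1.4/cos57.0° = 2.571 m; N'_7 = 34·cos57.0° = 18.5; c'Δl = 20.82; W sinα = 28.5
Σc'Δl = 141.8 kN/m; ΣN' = 1184.9 kN/m; ΣW sinα = 510.4 kN/m
Resisting = 141.8 + 1184.9·tan21.3° = 141.8 + 462.0 = 603.8 kN/m
FS = 603.8 / 510.4 = 1.183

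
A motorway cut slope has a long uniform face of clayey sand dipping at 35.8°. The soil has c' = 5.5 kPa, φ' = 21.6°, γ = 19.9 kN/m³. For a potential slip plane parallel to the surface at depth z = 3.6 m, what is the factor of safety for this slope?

For an infinite slope with a slip plane parallel to the surface (no pore pressure): FS = [c' + γz cos²β tanφ'] / [γz sinβ cosβ].
γz = 19.9·3.6 = 71.64 kN/m²
Numerator = 5.5 + 71.64·cos²35.8°·tan21.6° = 5.5 + 71.64·0.6578·0.3959 = 24.159 kPa
Denominator = 71.64·sin35.8°·cos35.8° = 71.64·0.5850·0.8111 = 33.989 kPa
FS = 24.159 / 33.989 = 0.711

FS = 0.71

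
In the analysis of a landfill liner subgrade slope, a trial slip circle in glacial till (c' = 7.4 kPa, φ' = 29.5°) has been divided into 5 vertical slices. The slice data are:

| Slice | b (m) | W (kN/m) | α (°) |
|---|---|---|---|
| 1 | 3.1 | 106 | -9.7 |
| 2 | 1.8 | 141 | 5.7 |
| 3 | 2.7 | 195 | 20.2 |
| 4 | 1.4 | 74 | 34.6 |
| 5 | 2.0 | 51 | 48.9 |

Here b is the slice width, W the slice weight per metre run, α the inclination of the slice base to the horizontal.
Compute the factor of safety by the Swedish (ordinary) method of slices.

FS = 2.70

Ordinary method of slices: FS = Σ[c'·Δl_i + (W_i cosα_i)·tanφ'] / Σ W_i sinα_i, with Δl_i = b_i / cosα_i.
Slice 1: Δl = 3.1/cos(-9.7°) = 3.145 m; N'_1 = 106·cos(-9.7°) = 104.5; c'Δl = 23.27; W sinα = -17.9
Slice 2: Δl = 1.8/cos5.7° = 1.809 m; N'_2 = 141·cos5.7° = 140.3; c'Δl = 13.39; W sinα = 14.0
Slice 3: Δl = 2.7/cos20.2° = 2.877 m; N'_3 = 195·cos20.2° = 183.0; c'Δl = 21.29; W sinα = 67.3
Slice 4: Δl = 1.4/cos34.6° = 1.701 m; N'_4 = 74·cos34.6° = 60.9; c'Δl = 12.59; W sinα = 42.0
Slice 5: Δl = 2.0/cos48.9° = 3.042 m; N'_5 = 51·cos48.9° = 33.5; c'Δl = 22.51; W sinα = 38.4
Σc'Δl = 93.0 kN/m; ΣN' = 522.2 kN/m; ΣW sinα = 143.9 kN/m
Resisting = 93.0 + 522.2·tan29.5° = 93.0 + 295.5 = 388.5 kN/m
FS = 388.5 / 143.9 = 2.699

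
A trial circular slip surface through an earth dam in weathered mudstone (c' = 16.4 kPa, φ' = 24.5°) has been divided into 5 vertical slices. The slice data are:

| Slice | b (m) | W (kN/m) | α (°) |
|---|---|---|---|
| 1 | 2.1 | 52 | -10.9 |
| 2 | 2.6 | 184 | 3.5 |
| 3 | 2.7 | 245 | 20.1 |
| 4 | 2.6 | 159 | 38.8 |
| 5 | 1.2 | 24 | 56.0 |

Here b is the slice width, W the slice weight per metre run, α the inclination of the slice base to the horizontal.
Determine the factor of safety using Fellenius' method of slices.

FS = 2.39

Ordinary method of slices: FS = Σ[c'·Δl_i + (W_i cosα_i)·tanφ'] / Σ W_i sinα_i, with Δl_i = b_i / cosα_i.
Slice 1: Δl = 2.1/cos(-10.9°) = 2.139 m; N'_1 = 52·cos(-10.9°) = 51.1; c'Δl = 35.07; W sinα = -9.8
Slice 2: Δl = 2.6/cos3.5° = 2.605 m; N'_2 = 184·cos3.5° = 183.7; c'Δl = 42.72; W sinα = 11.2
Slice 3: Δl = 2.7/cos20.1° = 2.875 m; N'_3 = 245·cos20.1° = 230.1; c'Δl = 47.15; W sinα = 84.2
Slice 4: Δl = 2.6/cos38.8° = 3.336 m; N'_4 = 159·cos38.8° = 123.9; c'Δl = 54.71; W sinα = 99.6
Slice 5: Δl = 1.2/cos56.0° = 2.146 m; N'_5 = 24·cos56.0° = 13.4; c'Δl = 35.19; W sinα = 19.9
Σc'Δl = 214.9 kN/m; ΣN' = 602.1 kN/m; ΣW sinα = 205.1 kN/m
Resisting = 214.9 + 602.1·tan24.5° = 214.9 + 274.4 = 489.3 kN/m
FS = 489.3 / 205.1 = 2.385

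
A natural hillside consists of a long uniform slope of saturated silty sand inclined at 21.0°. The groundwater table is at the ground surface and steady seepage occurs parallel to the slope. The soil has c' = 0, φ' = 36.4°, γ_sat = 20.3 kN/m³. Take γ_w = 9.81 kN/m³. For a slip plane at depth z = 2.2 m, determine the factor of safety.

With seepage parallel to the slope and the water table at the surface, the effective normal stress on the slip plane uses the buoyant unit weight γ' = γ_sat − γ_w while the driving shear stress uses γ_sat:
FS = [c' + γ' z cos²β tanφ'] / [γ_sat z sinβ cosβ]
(For c' = 0 this reduces to FS = (γ'/γ_sat)·tanφ'/tanβ.)
γ' = 20.3 − 9.81 = 10.49 kN/m³
Numerator = 0.0 + 10.49·2.2·cos²21.0°·tan36.4° = 0.0 + 10.49·2.2·0.8716·0.7373 = 14.829 kPa
Denominator = 20.3·2.2·sin21.0°·cos21.0° = 20.3·2.2·0.3584·0.9336 = 14.942 kPa
FS = 14.829 / 14.942 = 0.992

FS = 0.99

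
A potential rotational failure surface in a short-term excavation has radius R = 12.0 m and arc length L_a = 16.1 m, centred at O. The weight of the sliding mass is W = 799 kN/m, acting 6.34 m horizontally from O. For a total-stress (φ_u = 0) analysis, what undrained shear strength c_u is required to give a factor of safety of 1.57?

c_u = 41.2 kPa

FS = c_u·L_a·R / (W·d), so c_u = FS·W·d / (L_a·R).
c_u = 1.57·799·6.34 / (16.10·12.0) = 7953.1 / 193.20 = 41.17 kPa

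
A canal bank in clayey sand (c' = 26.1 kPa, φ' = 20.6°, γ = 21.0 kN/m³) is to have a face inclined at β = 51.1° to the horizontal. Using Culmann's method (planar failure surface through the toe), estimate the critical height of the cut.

H_c = 26.17 m

Culmann's analysis gives the critical failure plane at α_cr = (β + φ')/2 = (51.1 + 20.6)/2 = 35.9°, and the critical height
H_c = (4c'/γ) · sinβ cosφ' / [1 − cos(β − φ')]
    = (4·26.1/21.0) · sin51.1°·cos20.6° / [1 − cos(30.5°)]
    = 4.971 · 0.7782·0.9361 / [1 − 0.8616]
    = 4.971 · 0.7285 / 0.1384
    = 26.17 m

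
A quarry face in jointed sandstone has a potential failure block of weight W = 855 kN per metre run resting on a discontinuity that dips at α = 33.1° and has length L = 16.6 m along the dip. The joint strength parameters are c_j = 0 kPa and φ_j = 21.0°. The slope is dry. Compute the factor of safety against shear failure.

FS = 0.59

Resolving the block weight along and normal to the plane and applying the Mohr–Coulomb strength on the joint:
N' = W cosα = 855·cos33.1° = 716.2 kN/m
Driving force T = W sinα = 855·sin33.1° = 466.9 kN/m
Resisting force R = c_j·L + N'·tanφ_j = 0·16.6 + 716.2·tan21.0° = 0.0 + 274.9 = 274.9 kN/m
FS = R / T = 274.9 / 466.9 = 0.589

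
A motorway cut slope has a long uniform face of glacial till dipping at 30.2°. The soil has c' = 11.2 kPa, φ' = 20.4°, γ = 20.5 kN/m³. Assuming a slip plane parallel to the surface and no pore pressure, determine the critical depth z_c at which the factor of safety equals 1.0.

z_c = 3.48 m

Setting FS = 1.00 in FS = [c' + γz cos²β tanφ'] / [γz sinβ cosβ] and solving for z:
z = c' / [γ cosβ (FS·sinβ − cosβ·tanφ')]
  = 11.2 / [20.5·cos30.2°·(1.00·sin30.2° − cos30.2°·tan20.4°)]
  = 11.2 / [20.5·0.8643·(1.00·0.5030 − 0.8643·0.3719)]
  = 11.2 / 3.2175 = 3.481 m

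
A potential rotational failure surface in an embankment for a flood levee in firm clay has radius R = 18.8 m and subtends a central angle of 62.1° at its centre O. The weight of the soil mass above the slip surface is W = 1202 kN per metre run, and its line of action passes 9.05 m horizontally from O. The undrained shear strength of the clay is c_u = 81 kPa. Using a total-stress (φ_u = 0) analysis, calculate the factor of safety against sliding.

Taking moments about the centre O, the resisting moment is provided by the undrained shear strength acting along the arc:
Arc length L_a = R·θ = 18.8·(62.1°·π/180) = 18.8·1.0838 = 20.38 m
M_R = c_u·L_a·R = 81·20.38·18.8 = 31029.1 kN·m/m
M_D = W·d = 1202·9.05 = 10878.1 kN·m/m
FS = M_R / M_D = 31029.1 / 10878.1 = 2.852

FS = 2.85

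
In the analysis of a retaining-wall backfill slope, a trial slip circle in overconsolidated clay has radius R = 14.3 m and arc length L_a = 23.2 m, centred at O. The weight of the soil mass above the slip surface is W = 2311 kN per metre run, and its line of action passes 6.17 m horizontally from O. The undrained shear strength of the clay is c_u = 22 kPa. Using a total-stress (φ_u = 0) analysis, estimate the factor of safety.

FS = 0.51

Taking moments about the centre O, the resisting moment is provided by the undrained shear strength acting along the arc:
M_R = c_u·L_a·R = 22·23.20·14.3 = 7298.7 kN·m/m
M_D = W·d = 2311·6.17 = 14258.9 kN·m/m
FS = M_R / M_D = 7298.7 / 14258.9 = 0.512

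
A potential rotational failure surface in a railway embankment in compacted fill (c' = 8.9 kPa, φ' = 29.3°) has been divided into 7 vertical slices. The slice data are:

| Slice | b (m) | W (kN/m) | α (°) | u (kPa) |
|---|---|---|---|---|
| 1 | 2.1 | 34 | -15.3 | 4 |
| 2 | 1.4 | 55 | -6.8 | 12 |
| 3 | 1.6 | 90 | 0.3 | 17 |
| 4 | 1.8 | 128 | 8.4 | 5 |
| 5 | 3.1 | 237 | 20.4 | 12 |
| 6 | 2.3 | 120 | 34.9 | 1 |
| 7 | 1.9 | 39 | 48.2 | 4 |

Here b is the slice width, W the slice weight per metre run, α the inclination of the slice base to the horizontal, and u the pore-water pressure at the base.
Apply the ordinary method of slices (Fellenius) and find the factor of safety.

Ordinary method of slices: FS = Σ[c'·Δl_i + (W_i cosα_i − u_i·Δl_i)·tanφ'] / Σ W_i sinα_i, with Δl_i = b_i / cosα_i.
Slice 1: Δl = 2.1/cos(-15.3°) = 2.177 m; N'_1 = 34·cos(-15.3°) − 4·2.177 = 24.1; c'Δl = 19.38; W sinα = -9.0
Slice 2: Δl = 1.4/cos(-6.8°) = 1.410 m; N'_2 = 55·cos(-6.8°) − 12·1.410 = 37.7; c'Δl = 12.55; W sinα = -6.5
Slice 3: Δl = 1.6/cos0.3° = 1.600 m; N'_3 = 90·cos0.3° − 17·1.600 = 62.8; c'Δl = 14.24; W sinα = 0.5
Slice 4: Δl = 1.8/cos8.4° = 1.820 m; N'_4 = 128·cos8.4° − 5·1.820 = 117.5; c'Δl = 16.19; W sinα = 18.7
Slice 5: Δl = 3.1/cos20.4° = 3.307 m; N'_5 = 237·cos20.4° − 12·3.307 = 182.4; c'Δl = 29.44; W sinα = 82.6
Slice 6: Δl = 2.3/cos34.9° = 2.804 m; N'_6 = 120·cos34.9° − 1·2.804 = 95.6; c'Δl = 24.96; W sinα = 68.7
Slice 7: Δl = 1.9/cos48.2° = 2.851 m; N'_7 = 39·cos48.2° − 4·2.851 = 14.6; c'Δl = 25.37; W sinα = 29.1
Σc'Δl = 142.1 kN/m; ΣN' = 534.8 kN/m; ΣW sinα = 184.0 kN/m
Resisting = 142.1 + 534.8·tan29.3° = 142.1 + 300.1 = 442.2 kN/m
FS = 442.2 / 184.0 = 2.403

FS = 2.40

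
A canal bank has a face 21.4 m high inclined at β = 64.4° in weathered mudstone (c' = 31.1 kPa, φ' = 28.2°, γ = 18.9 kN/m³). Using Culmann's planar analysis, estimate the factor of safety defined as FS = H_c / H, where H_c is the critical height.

FS = 1.27

H_c = (4c'/γ) · sinβ cosφ' / [1 − cos(β − φ')]
    = (4·31.1/18.9) · sin64.4°·cos28.2° / [1 − cos36.2°]
    = 6.582 · 0.7948 / 0.1930 = 27.10 m
FS = H_c / H = 27.10 / 21.4 = 1.266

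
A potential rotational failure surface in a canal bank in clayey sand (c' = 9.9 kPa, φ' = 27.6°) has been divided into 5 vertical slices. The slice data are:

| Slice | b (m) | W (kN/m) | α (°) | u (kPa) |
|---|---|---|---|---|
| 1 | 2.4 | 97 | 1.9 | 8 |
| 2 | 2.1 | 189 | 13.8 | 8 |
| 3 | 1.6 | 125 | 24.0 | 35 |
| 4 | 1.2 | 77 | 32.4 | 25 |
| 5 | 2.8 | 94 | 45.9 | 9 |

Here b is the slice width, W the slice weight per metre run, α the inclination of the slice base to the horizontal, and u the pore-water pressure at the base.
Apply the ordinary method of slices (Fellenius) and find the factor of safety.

FS = 1.45

Ordinary method of slices: FS = Σ[c'·Δl_i + (W_i cosα_i − u_i·Δl_i)·tanφ'] / Σ W_i sinα_i, with Δl_i = b_i / cosα_i.
Slice 1: Δl = 2.4/cos1.9° = 2.401 m; N'_1 = 97·cos1.9° − 8·2.401 = 77.7; c'Δl = 23.77; W sinα = 3.2
Slice 2: Δl = 2.1/cos13.8° = 2.162 m; N'_2 = 189·cos13.8° − 8·2.162 = 166.2; c'Δl = 21.41; W sinα = 45.1
Slice 3: Δl = 1.6/cos24.0° = 1.751 m; N'_3 = 125·cos24.0° − 35·1.751 = 52.9; c'Δl = 17.34; W sinα = 50.8
Slice 4: Δl = 1.2/cos32.4° = 1.421 m; N'_4 = 77·cos32.4° − 25·1.421 = 29.5; c'Δl = 14.07; W sinα = 41.3
Slice 5: Δl = 2.8/cos45.9° = 4.023 m; N'_5 = 94·cos45.9° − 9·4.023 = 29.2; c'Δl = 39.83; W sinα = 67.5
Σc'Δl = 116.4 kN/m; ΣN' = 355.6 kN/m; ΣW sinα = 207.9 kN/m
Resisting = 116.4 + 355.6·tan27.6° = 116.4 + 185.9 = 302.3 kN/m
FS = 302.3 / 207.9 = 1.454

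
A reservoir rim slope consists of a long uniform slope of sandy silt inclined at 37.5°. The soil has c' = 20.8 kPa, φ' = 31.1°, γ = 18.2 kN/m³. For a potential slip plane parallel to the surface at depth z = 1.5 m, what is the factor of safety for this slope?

For an infinite slope with a slip plane parallel to the surface (no pore pressure): FS = [c' + γz cos²β tanφ'] / [γz sinβ cosβ].
γz = 18.2·1.5 = 27.30 kN/m²
Numerator = 20.8 + 27.30·cos²37.5°·tan31.1° = 20.8 + 27.30·0.6294·0.6032 = 31.165 kPa
Denominator = 27.30·sin37.5°·cos37.5° = 27.30·0.6088·0.7934 = 13.185 kPa
FS = 31.165 / 13.185 = 2.364

FS = 2.36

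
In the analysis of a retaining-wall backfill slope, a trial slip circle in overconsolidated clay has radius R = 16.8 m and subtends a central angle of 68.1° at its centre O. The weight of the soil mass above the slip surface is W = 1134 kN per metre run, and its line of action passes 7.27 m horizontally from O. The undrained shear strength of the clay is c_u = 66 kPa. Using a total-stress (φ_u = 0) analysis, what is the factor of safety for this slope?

Taking moments about the centre O, the resisting moment is provided by the undrained shear strength acting along the arc:
Arc length L_a = R·θ = 16.8·(68.1°·π/180) = 16.8·1.1886 = 19.97 m
M_R = c_u·L_a·R = 66·19.97·16.8 = 22140.5 kN·m/m
M_D = W·d = 1134·7.27 = 8244.2 kN·m/m
FS = M_R / M_D = 22140.5 / 8244.2 = 2.686

FS = 2.69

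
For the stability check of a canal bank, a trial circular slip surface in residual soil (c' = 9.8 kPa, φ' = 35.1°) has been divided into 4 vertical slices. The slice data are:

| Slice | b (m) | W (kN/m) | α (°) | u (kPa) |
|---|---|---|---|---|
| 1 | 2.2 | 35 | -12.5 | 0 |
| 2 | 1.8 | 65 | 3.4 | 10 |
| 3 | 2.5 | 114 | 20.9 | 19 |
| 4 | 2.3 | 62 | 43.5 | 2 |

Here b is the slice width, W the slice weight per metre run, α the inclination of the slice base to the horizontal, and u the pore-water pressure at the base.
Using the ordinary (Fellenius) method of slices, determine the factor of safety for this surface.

Ordinary method of slices: FS = Σ[c'·Δl_i + (W_i cosα_i − u_i·Δl_i)·tanφ'] / Σ W_i sinα_i, with Δl_i = b_i / cosα_i.
Slice 1: Δl = 2.2/cos(-12.5°) = 2.253 m; N'_1 = 35·cos(-12.5°) − 0·2.253 = 34.2; c'Δl = 22.08; W sinα = -7.6
Slice 2: Δl = 1.8/cos3.4° = 1.803 m; N'_2 = 65·cos3.4° − 10·1.803 = 46.9; c'Δl = 17.67; W sinα = 3.9
Slice 3: Δl = 2.5/cos20.9° = 2.676 m; N'_3 = 114·cos20.9° − 19·2.676 = 55.7; c'Δl = 26.23; W sinα = 40.7
Slice 4: Δl = 2.3/cos43.5° = 3.171 m; N'_4 = 62·cos43.5° − 2·3.171 = 38.6; c'Δl = 31.07; W sinα = 42.7
Σc'Δl = 97.1 kN/m; ΣN' = 175.3 kN/m; ΣW sinα = 79.6 kN/m
Resisting = 97.1 + 175.3·tan35.1° = 97.1 + 123.2 = 220.3 kN/m
FS = 220.3 / 79.6 = 2.766

FS = 2.77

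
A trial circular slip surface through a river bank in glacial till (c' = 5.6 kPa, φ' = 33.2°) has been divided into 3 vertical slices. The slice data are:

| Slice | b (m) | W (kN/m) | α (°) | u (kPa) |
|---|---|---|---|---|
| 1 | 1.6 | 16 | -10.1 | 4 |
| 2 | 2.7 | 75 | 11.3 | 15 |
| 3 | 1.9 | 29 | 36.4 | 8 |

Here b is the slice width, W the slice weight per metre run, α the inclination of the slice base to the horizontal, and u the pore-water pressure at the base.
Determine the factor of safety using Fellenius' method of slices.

FS = 2.33

Ordinary method of slices: FS = Σ[c'·Δl_i + (W_i cosα_i − u_i·Δl_i)·tanφ'] / Σ W_i sinα_i, with Δl_i = b_i / cosα_i.
Slice 1: Δl = 1.6/cos(-10.1°) = 1.625 m; N'_1 = 16·cos(-10.1°) − 4·1.625 = 9.3; c'Δl = 9.10; W sinα = -2.8
Slice 2: Δl = 2.7/cos11.3° = 2.753 m; N'_2 = 75·cos11.3° − 15·2.753 = 32.2; c'Δl = 15.42; W sinα = 14.7
Slice 3: Δl = 1.9/cos36.4° = 2.361 m; N'_3 = 29·cos36.4° − 8·2.361 = 4.5; c'Δl = 13.22; W sinα = 17.2
Σc'Δl = 37.7 kN/m; ΣN' = 46.0 kN/m; ΣW sinα = 29.1 kN/m
Resisting = 37.7 + 46.0·tan33.2° = 37.7 + 30.1 = 67.8 kN/m
FS = 67.8 / 29.1 = 2.330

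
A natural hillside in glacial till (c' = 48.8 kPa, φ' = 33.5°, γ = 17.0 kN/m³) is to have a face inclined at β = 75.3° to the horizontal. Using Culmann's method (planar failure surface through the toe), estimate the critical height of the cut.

Culmann's analysis gives the critical failure plane at α_cr = (β + φ')/2 = (75.3 + 33.5)/2 = 54.4°, and the critical height
H_c = (4c'/γ) · sinβ cosφ' / [1 − cos(β − φ')]
    = (4·48.8/17.0) · sin75.3°·cos33.5° / [1 − cos(41.8°)]
    = 11.482 · 0.9673·0.8339 / [1 − 0.7455]
    = 11.482 · 0.8066 / 0.2545
    = 36.39 m

H_c = 36.39 m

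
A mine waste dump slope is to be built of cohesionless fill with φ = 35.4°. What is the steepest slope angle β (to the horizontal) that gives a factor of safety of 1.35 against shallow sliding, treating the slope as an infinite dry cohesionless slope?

For an infinite dry cohesionless slope FS = tanφ/tanβ, so tanβ = tanφ / FS.
tanβ = tan35.4° / 1.35 = 0.7107 / 1.35 = 0.5264
β = arctan(0.5264) = 27.76°

β = 27.8°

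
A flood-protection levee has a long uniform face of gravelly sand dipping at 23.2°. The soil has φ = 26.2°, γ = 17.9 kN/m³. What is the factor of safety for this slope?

For a dry cohesionless infinite slope the factor of safety is FS = tanφ / tanβ.
FS = tan26.2° / tan23.2° = 0.4921 / 0.4286 = 1.148

FS = 1.15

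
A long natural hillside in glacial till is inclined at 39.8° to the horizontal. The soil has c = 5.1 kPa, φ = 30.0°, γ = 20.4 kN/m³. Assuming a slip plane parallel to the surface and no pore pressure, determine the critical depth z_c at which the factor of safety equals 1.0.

z_c = 1.66 m

Setting FS = 1.00 in FS = [c + γz cos²β tanφ] / [γz sinβ cosβ] and solving for z:
z = c / [γ cosβ (FS·sinβ − cosβ·tanφ)]
  = 5.1 / [20.4·cos39.8°·(1.00·sin39.8° − cos39.8°·tan30.0°)]
  = 5.1 / [20.4·0.7683·(1.00·0.6401 − 0.7683·0.5774)]
  = 5.1 / 3.0804 = 1.656 m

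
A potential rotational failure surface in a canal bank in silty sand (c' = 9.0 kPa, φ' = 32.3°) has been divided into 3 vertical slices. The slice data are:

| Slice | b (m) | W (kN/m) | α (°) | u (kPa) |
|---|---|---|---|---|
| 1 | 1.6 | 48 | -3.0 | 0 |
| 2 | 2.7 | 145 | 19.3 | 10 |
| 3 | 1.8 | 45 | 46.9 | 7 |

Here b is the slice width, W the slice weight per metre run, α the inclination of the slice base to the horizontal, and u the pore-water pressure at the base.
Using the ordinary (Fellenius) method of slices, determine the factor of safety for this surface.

Ordinary method of slices: FS = Σ[c'·Δl_i + (W_i cosα_i − u_i·Δl_i)·tanφ'] / Σ W_i sinα_i, with Δl_i = b_i / cosα_i.
Slice 1: Δl = 1.6/cos(-3.0°) = 1.602 m; N'_1 = 48·cos(-3.0°) − 0·1.602 = 47.9; c'Δl = 14.42; W sinα = -2.5
Slice 2: Δl = 2.7/cos19.3° = 2.861 m; N'_2 = 145·cos19.3° − 10·2.861 = 108.2; c'Δl = 25.75; W sinα = 47.9
Slice 3: Δl = 1.8/cos46.9° = 2.634 m; N'_3 = 45·cos46.9° − 7·2.634 = 12.3; c'Δl = 23.71; W sinα = 32.9
Σc'Δl = 63.9 kN/m; ΣN' = 168.5 kN/m; ΣW sinα = 78.3 kN/m
Resisting = 63.9 + 168.5·tan32.3° = 63.9 + 106.5 = 170.4 kN/m
FS = 170.4 / 78.3 = 2.177

FS = 2.18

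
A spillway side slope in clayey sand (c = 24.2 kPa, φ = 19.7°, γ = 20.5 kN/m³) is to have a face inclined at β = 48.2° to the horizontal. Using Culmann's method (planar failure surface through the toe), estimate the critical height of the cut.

H_c = 27.35 m

Culmann's analysis gives the critical failure plane at α_cr = (β + φ)/2 = (48.2 + 19.7)/2 = 34.0°, and the critical height
H_c = (4c/γ) · sinβ cosφ / [1 − cos(β − φ)]
    = (4·24.2/20.5) · sin48.2°·cos19.7° / [1 − cos(28.5°)]
    = 4.722 · 0.7455·0.9415 / [1 − 0.8788]
    = 4.722 · 0.7018 / 0.1212
    = 27.35 m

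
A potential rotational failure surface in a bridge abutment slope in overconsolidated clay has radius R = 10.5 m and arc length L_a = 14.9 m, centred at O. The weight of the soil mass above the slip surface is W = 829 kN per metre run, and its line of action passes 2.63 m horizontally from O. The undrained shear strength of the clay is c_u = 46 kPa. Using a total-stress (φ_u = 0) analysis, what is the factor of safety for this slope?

FS = 3.30

Taking moments about the centre O, the resisting moment is provided by the undrained shear strength acting along the arc:
M_R = c_u·L_a·R = 46·14.90·10.5 = 7196.7 kN·m/m
M_D = W·d = 829·2.63 = 2180.3 kN·m/m
FS = M_R / M_D = 7196.7 / 2180.3 = 3.301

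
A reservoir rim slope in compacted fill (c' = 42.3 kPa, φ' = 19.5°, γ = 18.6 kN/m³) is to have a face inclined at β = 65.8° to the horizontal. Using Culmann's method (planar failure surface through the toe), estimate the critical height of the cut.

H_c = 25.30 m

Culmann's analysis gives the critical failure plane at α_cr = (β + φ')/2 = (65.8 + 19.5)/2 = 42.6°, and the critical height
H_c = (4c'/γ) · sinβ cosφ' / [1 − cos(β − φ')]
    = (4·42.3/18.6) · sin65.8°·cos19.5° / [1 − cos(46.3°)]
    = 9.097 · 0.9121·0.9426 / [1 − 0.6909]
    = 9.097 · 0.8598 / 0.3091
    = 25.30 m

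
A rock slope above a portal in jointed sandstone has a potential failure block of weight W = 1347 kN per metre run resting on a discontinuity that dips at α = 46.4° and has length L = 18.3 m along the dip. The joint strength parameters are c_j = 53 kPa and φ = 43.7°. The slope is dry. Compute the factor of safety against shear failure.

Resolving the block weight along and normal to the plane and applying the Mohr–Coulomb strength on the joint:
N' = W cosα = 1347·cos46.4° = 928.9 kN/m
Driving force T = W sinα = 1347·sin46.4° = 975.5 kN/m
Resisting force R = c_j·L + N'·tanφ = 53·18.3 + 928.9·tan43.7° = 969.9 + 887.7 = 1857.6 kN/m
FS = R / T = 1857.6 / 975.5 = 1.904

FS = 1.90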